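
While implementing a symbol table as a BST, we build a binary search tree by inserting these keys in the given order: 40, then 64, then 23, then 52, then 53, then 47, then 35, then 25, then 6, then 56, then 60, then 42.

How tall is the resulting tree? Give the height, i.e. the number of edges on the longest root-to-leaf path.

5

40: root
64: right child of 40 (depth 1)
23: left child of 40 (depth 1)
52: left child of 64 (depth 2)
53: right child of 52 (depth 3)
47: left child of 52 (depth 3)
35: right child of 23 (depth 2)
25: left child of 35 (depth 3)
6: left child of 23 (depth 2)
56: right child of 53 (depth 4)
60: right child of 56 (depth 5)
42: left child of 47 (depth 4)

The deepest node is 60 at depth 5.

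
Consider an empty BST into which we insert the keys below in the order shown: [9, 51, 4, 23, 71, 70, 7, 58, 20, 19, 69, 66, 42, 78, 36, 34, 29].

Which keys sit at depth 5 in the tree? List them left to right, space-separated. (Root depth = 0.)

34 69

Resulting structure (node: left, right):
  9: L=4, R=51
  51: L=23, R=71
  4: L=–, R=7
  23: L=20, R=42
  71: L=70, R=78
  70: L=58, R=–
  7: L=–, R=–
  58: L=–, R=69
  20: L=19, R=–
  19: L=–, R=–
  69: L=66, R=–
  66: L=–, R=–
  42: L=36, R=–
  78: L=–, R=–
  36: L=34, R=–
  34: L=29, R=–
  29: L=–, R=–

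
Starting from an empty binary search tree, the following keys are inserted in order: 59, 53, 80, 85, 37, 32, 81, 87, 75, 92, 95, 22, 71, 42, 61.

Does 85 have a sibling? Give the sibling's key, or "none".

75

59: root
53: left child of 59 (depth 1)
80: right child of 59 (depth 1)
85: right child of 80 (depth 2)
37: left child of 53 (depth 2)
32: left child of 37 (depth 3)
81: left child of 85 (depth 3)
87: right child of 85 (depth 3)
75: left child of 80 (depth 2)
92: right child of 87 (depth 4)
95: right child of 92 (depth 5)
22: left child of 32 (depth 4)
71: left child of 75 (depth 3)
42: right child of 37 (depth 3)
61: left child of 71 (depth 4)

85's parent is 80; the other child of 80 is 75.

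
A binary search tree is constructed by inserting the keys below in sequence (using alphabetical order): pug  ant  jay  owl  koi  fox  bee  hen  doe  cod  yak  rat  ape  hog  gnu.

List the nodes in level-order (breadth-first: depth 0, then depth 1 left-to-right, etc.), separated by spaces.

pug ant yak jay rat fox owl bee hen koi ape doe gnu hog cod

Insert pug: tree is empty, so pug becomes the root.
Insert ant: ant < pug → go left. Place as left child of pug.
Insert jay: jay < pug → go left; jay > ant → go right. Place as right child of ant.
Insert owl: owl < pug → go left; owl > ant → go right; owl > jay → go right. Place as right child of jay.
Insert koi: koi < pug → go left; koi > ant → go right; koi > jay → go right; koi < owl → go left. Place as left child of owl.
Insert fox: fox < pug → go left; fox > ant → go right; fox < jay → go left. Place as left child of jay.
Insert bee: bee < pug → go left; bee > ant → go right; bee < jay → go left; bee < fox → go left. Place as left child of fox.
Insert hen: hen < pug → go left; hen > ant → go right; hen < jay → go left; hen > fox → go right. Place as right child of fox.
Insert doe: doe < pug → go left; doe > ant → go right; doe < jay → go left; doe < fox → go left; doe > bee → go right. Place as right child of bee.
Insert cod: cod < pug → go left; cod > ant → go right; cod < jay → go left; cod < fox → go left; cod > bee → go right; cod < doe → go left. Place as left child of doe.
Insert yak: yak > pug → go right. Place as right child of pug.
Insert rat: rat > pug → go right; rat < yak → go left. Place as left child of yak.
Insert ape: ape < pug → go left; ape > ant → go right; ape < jay → go left; ape < fox → go left; ape < bee → go left. Place as left child of bee.
Insert hog: hog < pug → go left; hog > ant → go right; hog < jay → go left; hog > fox → go right; hog > hen → go right. Place as right child of hen.
Insert gnu: gnu < pug → go left; gnu > ant → go right; gnu < jay → go left; gnu > fox → go right; gnu < hen → go left. Place as left child of hen.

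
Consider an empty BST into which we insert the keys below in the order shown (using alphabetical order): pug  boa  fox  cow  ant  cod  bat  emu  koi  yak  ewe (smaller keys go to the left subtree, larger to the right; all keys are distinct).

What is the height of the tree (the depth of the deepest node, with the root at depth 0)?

5

Resulting structure (node: left, right):
  pug: L=boa, R=yak
  boa: L=ant, R=fox
  fox: L=cow, R=koi
  cow: L=cod, R=emu
  ant: L=–, R=bat
  cod: L=–, R=–
  bat: L=–, R=–
  emu: L=–, R=ewe
  koi: L=–, R=–
  yak: L=–, R=–
  ewe: L=–, R=–

The deepest node is ewe at depth 5.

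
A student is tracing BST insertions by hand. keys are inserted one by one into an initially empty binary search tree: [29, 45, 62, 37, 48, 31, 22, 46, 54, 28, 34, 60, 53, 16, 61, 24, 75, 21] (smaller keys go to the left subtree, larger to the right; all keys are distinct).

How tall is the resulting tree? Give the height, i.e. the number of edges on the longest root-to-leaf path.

Insert 29: tree is empty, so 29 becomes the root.
Insert 45: 45 > 29 → go right. Place as right child of 29.
Insert 62: 62 > 29 → go right; 62 > 45 → go right. Place as right child of 45.
Insert 37: 37 > 29 → go right; 37 < 45 → go left. Place as left child of 45.
Insert 48: 48 > 29 → go right; 48 > 45 → go right; 48 < 62 → go left. Place as left child of 62.
Insert 31: 31 > 29 → go right; 31 < 45 → go left; 31 < 37 → go left. Place as left child of 37.
Insert 22: 22 < 29 → go left. Place as left child of 29.
Insert 46: 46 > 29 → go right; 46 > 45 → go right; 46 < 62 → go left; 46 < 48 → go left. Place as left child of 48.
Insert 54: 54 > 29 → go right; 54 > 45 → go right; 54 < 62 → go left; 54 > 48 → go right. Place as right child of 48.
Insert 28: 28 < 29 → go left; 28 > 22 → go right. Place as right child of 22.
Insert 34: 34 > 29 → go right; 34 < 45 → go left; 34 < 37 → go left; 34 > 31 → go right. Place as right child of 31.
Insert 60: 60 > 29 → go right; 60 > 45 → go right; 60 < 62 → go left; 60 > 48 → go right; 60 > 54 → go right. Place as right child of 54.
Insert 53: 53 > 29 → go right; 53 > 45 → go right; 53 < 62 → go left; 53 > 48 → go right; 53 < 54 → go left. Place as left child of 54.
Insert 16: 16 < 29 → go left; 16 < 22 → go left. Place as left child of 22.
Insert 61: 61 > 29 → go right; 61 > 45 → go right; 61 < 62 → go left; 61 > 48 → go right; 61 > 54 → go right; 61 > 60 → go right. Place as right child of 60.
Insert 24: 24 < 29 → go left; 24 > 22 → go right; 24 < 28 → go left. Place as left child of 28.
Insert 75: 75 > 29 → go right; 75 > 45 → go right; 75 > 62 → go right. Place as right child of 62.
Insert 21: 21 < 29 → go left; 21 < 22 → go left; 21 > 16 → go right. Place as right child of 16.

The deepest node is 61 at depth 6.

6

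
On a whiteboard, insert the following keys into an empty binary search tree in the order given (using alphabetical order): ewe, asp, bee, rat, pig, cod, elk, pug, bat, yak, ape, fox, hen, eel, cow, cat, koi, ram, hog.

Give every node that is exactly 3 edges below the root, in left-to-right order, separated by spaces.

ewe: root
asp: left child of ewe (depth 1)
bee: right child of asp (depth 2)
rat: right child of ewe (depth 1)
pig: left child of rat (depth 2)
cod: right child of bee (depth 3)
elk: right child of cod (depth 4)
pug: right child of pig (depth 3)
bat: left child of bee (depth 3)
yak: right child of rat (depth 2)
ape: left child of asp (depth 2)
fox: left child of pig (depth 3)
hen: right child of fox (depth 4)
eel: left child of elk (depth 5)
cow: left child of eel (depth 6)
cat: left child of cod (depth 4)
koi: right child of hen (depth 5)
ram: right child of pug (depth 4)
hog: left child of koi (depth 6)

bat cod fox pug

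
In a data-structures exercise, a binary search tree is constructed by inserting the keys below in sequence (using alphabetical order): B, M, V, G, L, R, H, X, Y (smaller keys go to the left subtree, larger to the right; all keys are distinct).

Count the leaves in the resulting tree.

B: root
M: right child of B (depth 1)
V: right child of M (depth 2)
G: left child of M (depth 2)
L: right child of G (depth 3)
R: left child of V (depth 3)
H: left child of L (depth 4)
X: right child of V (depth 3)
Y: right child of X (depth 4)

Leaves: H, R, Y — 3 in total.

3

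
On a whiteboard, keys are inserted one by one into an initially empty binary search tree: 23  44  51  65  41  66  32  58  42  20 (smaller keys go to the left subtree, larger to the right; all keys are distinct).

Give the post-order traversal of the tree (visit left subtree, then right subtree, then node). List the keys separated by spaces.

20 32 42 41 58 66 65 51 44 23

Insert 23: tree is empty, so 23 becomes the root.
Insert 44: 44 > 23 → go right. Place as right child of 23.
Insert 51: 51 > 23 → go right; 51 > 44 → go right. Place as right child of 44.
Insert 65: 65 > 23 → go right; 65 > 44 → go right; 65 > 51 → go right. Place as right child of 51.
Insert 41: 41 > 23 → go right; 41 < 44 → go left. Place as left child of 44.
Insert 66: 66 > 23 → go right; 66 > 44 → go right; 66 > 51 → go right; 66 > 65 → go right. Place as right child of 65.
Insert 32: 32 > 23 → go right; 32 < 44 → go left; 32 < 41 → go left. Place as left child of 41.
Insert 58: 58 > 23 → go right; 58 > 44 → go right; 58 > 51 → go right; 58 < 65 → go left. Place as left child of 65.
Insert 42: 42 > 23 → go right; 42 < 44 → go left; 42 > 41 → go right. Place as right child of 41.
Insert 20: 20 < 23 → go left. Place as left child of 23.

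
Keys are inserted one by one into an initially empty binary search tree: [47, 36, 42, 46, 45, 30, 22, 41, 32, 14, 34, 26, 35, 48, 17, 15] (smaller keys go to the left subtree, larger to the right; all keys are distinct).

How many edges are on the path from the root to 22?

3

Insert 47: tree is empty, so 47 becomes the root.
Insert 36: 36 < 47 → go left. Place as left child of 47.
Insert 42: 42 < 47 → go left; 42 > 36 → go right. Place as right child of 36.
Insert 46: 46 < 47 → go left; 46 > 36 → go right; 46 > 42 → go right. Place as right child of 42.
Insert 45: 45 < 47 → go left; 45 > 36 → go right; 45 > 42 → go right; 45 < 46 → go left. Place as left child of 46.
Insert 30: 30 < 47 → go left; 30 < 36 → go left. Place as left child of 36.
Insert 22: 22 < 47 → go left; 22 < 36 → go left; 22 < 30 → go left. Place as left child of 30.
Insert 41: 41 < 47 → go left; 41 > 36 → go right; 41 < 42 → go left. Place as left child of 42.
Insert 32: 32 < 47 → go left; 32 < 36 → go left; 32 > 30 → go right. Place as right child of 30.
Insert 14: 14 < 47 → go left; 14 < 36 → go left; 14 < 30 → go left; 14 < 22 → go left. Place as left child of 22.
Insert 34: 34 < 47 → go left; 34 < 36 → go left; 34 > 30 → go right; 34 > 32 → go right. Place as right child of 32.
Insert 26: 26 < 47 → go left; 26 < 36 → go left; 26 < 30 → go left; 26 > 22 → go right. Place as right child of 22.
Insert 35: 35 < 47 → go left; 35 < 36 → go left; 35 > 30 → go right; 35 > 32 → go right; 35 > 34 → go right. Place as right child of 34.
Insert 48: 48 > 47 → go right. Place as right child of 47.
Insert 17: 17 < 47 → go left; 17 < 36 → go left; 17 < 30 → go left; 17 < 22 → go left; 17 > 14 → go right. Place as right child of 14.
Insert 15: 15 < 47 → go left; 15 < 36 → go left; 15 < 30 → go left; 15 < 22 → go left; 15 > 14 → go right; 15 < 17 → go left. Place as left child of 17.

Path to 22: 47 → 36 → 30 → 22, which is 3 edges.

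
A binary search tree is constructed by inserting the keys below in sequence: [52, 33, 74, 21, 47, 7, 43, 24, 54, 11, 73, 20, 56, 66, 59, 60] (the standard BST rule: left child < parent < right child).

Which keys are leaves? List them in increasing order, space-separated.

Insert 52: tree is empty, so 52 becomes the root.
Insert 33: 33 < 52 → go left. Place as left child of 52.
Insert 74: 74 > 52 → go right. Place as right child of 52.
Insert 21: 21 < 52 → go left; 21 < 33 → go left. Place as left child of 33.
Insert 47: 47 < 52 → go left; 47 > 33 → go right. Place as right child of 33.
Insert 7: 7 < 52 → go left; 7 < 33 → go left; 7 < 21 → go left. Place as left child of 21.
Insert 43: 43 < 52 → go left; 43 > 33 → go right; 43 < 47 → go left. Place as left child of 47.
Insert 24: 24 < 52 → go left; 24 < 33 → go left; 24 > 21 → go right. Place as right child of 21.
Insert 54: 54 > 52 → go right; 54 < 74 → go left. Place as left child of 74.
Insert 11: 11 < 52 → go left; 11 < 33 → go left; 11 < 21 → go left; 11 > 7 → go right. Place as right child of 7.
Insert 73: 73 > 52 → go right; 73 < 74 → go left; 73 > 54 → go right. Place as right child of 54.
Insert 20: 20 < 52 → go left; 20 < 33 → go left; 20 < 21 → go left; 20 > 7 → go right; 20 > 11 → go right. Place as right child of 11.
Insert 56: 56 > 52 → go right; 56 < 74 → go left; 56 > 54 → go right; 56 < 73 → go left. Place as left child of 73.
Insert 66: 66 > 52 → go right; 66 < 74 → go left; 66 > 54 → go right; 66 < 73 → go left; 66 > 56 → go right. Place as right child of 56.
Insert 59: 59 > 52 → go right; 59 < 74 → go left; 59 > 54 → go right; 59 < 73 → go left; 59 > 56 → go right; 59 < 66 → go left. Place as left child of 66.
Insert 60: 60 > 52 → go right; 60 < 74 → go left; 60 > 54 → go right; 60 < 73 → go left; 60 > 56 → go right; 60 < 66 → go left; 60 > 59 → go right. Place as right child of 59.

20 24 43 60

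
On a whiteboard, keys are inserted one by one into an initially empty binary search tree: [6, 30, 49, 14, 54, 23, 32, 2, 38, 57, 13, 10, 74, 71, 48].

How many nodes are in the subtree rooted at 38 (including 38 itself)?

6: root
30: right child of 6 (depth 1)
49: right child of 30 (depth 2)
14: left child of 30 (depth 2)
54: right child of 49 (depth 3)
23: right child of 14 (depth 3)
32: left child of 49 (depth 3)
2: left child of 6 (depth 1)
38: right child of 32 (depth 4)
57: right child of 54 (depth 4)
13: left child of 14 (depth 3)
10: left child of 13 (depth 4)
74: right child of 57 (depth 5)
71: left child of 74 (depth 6)
48: right child of 38 (depth 5)

Subtree rooted at 38 contains: 38, 48 — 2 nodes.

2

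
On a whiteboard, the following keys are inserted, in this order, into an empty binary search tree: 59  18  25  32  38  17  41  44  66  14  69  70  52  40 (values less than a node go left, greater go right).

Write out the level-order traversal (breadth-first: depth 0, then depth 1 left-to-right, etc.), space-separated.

59 18 66 17 25 69 14 32 70 38 41 40 44 52

Insert 59: tree is empty, so 59 becomes the root.
Insert 18: 18 < 59 → go left. Place as left child of 59.
Insert 25: 25 < 59 → go left; 25 > 18 → go right. Place as right child of 18.
Insert 32: 32 < 59 → go left; 32 > 18 → go right; 32 > 25 → go right. Place as right child of 25.
Insert 38: 38 < 59 → go left; 38 > 18 → go right; 38 > 25 → go right; 38 > 32 → go right. Place as right child of 32.
Insert 17: 17 < 59 → go left; 17 < 18 → go left. Place as left child of 18.
Insert 41: 41 < 59 → go left; 41 > 18 → go right; 41 > 25 → go right; 41 > 32 → go right; 41 > 38 → go right. Place as right child of 38.
Insert 44: 44 < 59 → go left; 44 > 18 → go right; 44 > 25 → go right; 44 > 32 → go right; 44 > 38 → go right; 44 > 41 → go right. Place as right child of 41.
Insert 66: 66 > 59 → go right. Place as right child of 59.
Insert 14: 14 < 59 → go left; 14 < 18 → go left; 14 < 17 → go left. Place as left child of 17.
Insert 69: 69 > 59 → go right; 69 > 66 → go right. Place as right child of 66.
Insert 70: 70 > 59 → go right; 70 > 66 → go right; 70 > 69 → go right. Place as right child of 69.
Insert 52: 52 < 59 → go left; 52 > 18 → go right; 52 > 25 → go right; 52 > 32 → go right; 52 > 38 → go right; 52 > 41 → go right; 52 > 44 → go right. Place as right child of 44.
Insert 40: 40 < 59 → go left; 40 > 18 → go right; 40 > 25 → go right; 40 > 32 → go right; 40 > 38 → go right; 40 < 41 → go left. Place as left child of 41.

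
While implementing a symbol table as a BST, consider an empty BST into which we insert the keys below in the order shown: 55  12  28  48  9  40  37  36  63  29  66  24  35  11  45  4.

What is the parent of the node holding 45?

Resulting structure (node: left, right):
  55: L=12, R=63
  12: L=9, R=28
  28: L=24, R=48
  48: L=40, R=–
  9: L=4, R=11
  40: L=37, R=45
  37: L=36, R=–
  36: L=29, R=–
  63: L=–, R=66
  29: L=–, R=35
  66: L=–, R=–
  24: L=–, R=–
  35: L=–, R=–
  11: L=–, R=–
  45: L=–, R=–
  4: L=–, R=–

40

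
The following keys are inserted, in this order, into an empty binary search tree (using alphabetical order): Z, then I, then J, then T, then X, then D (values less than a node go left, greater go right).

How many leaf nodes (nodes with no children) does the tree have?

Insert Z: tree is empty, so Z becomes the root.
Insert I: I < Z → go left. Place as left child of Z.
Insert J: J < Z → go left; J > I → go right. Place as right child of I.
Insert T: T < Z → go left; T > I → go right; T > J → go right. Place as right child of J.
Insert X: X < Z → go left; X > I → go right; X > J → go right; X > T → go right. Place as right child of T.
Insert D: D < Z → go left; D < I → go left. Place as left child of I.

Leaves: D, X — 2 in total.

2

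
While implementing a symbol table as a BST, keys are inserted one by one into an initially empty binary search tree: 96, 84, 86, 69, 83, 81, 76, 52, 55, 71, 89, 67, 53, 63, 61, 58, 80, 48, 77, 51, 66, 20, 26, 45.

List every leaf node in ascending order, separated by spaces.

Insert 96: tree is empty, so 96 becomes the root.
Insert 84: 84 < 96 → go left. Place as left child of 96.
Insert 86: 86 < 96 → go left; 86 > 84 → go right. Place as right child of 84.
Insert 69: 69 < 96 → go left; 69 < 84 → go left. Place as left child of 84.
Insert 83: 83 < 96 → go left; 83 < 84 → go left; 83 > 69 → go right. Place as right child of 69.
Insert 81: 81 < 96 → go left; 81 < 84 → go left; 81 > 69 → go right; 81 < 83 → go left. Place as left child of 83.
Insert 76: 76 < 96 → go left; 76 < 84 → go left; 76 > 69 → go right; 76 < 83 → go left; 76 < 81 → go left. Place as left child of 81.
Insert 52: 52 < 96 → go left; 52 < 84 → go left; 52 < 69 → go left. Place as left child of 69.
Insert 55: 55 < 96 → go left; 55 < 84 → go left; 55 < 69 → go left; 55 > 52 → go right. Place as right child of 52.
Insert 71: 71 < 96 → go left; 71 < 84 → go left; 71 > 69 → go right; 71 < 83 → go left; 71 < 81 → go left; 71 < 76 → go left. Place as left child of 76.
Insert 89: 89 < 96 → go left; 89 > 84 → go right; 89 > 86 → go right. Place as right child of 86.
Insert 67: 67 < 96 → go left; 67 < 84 → go left; 67 < 69 → go left; 67 > 52 → go right; 67 > 55 → go right. Place as right child of 55.
Insert 53: 53 < 96 → go left; 53 < 84 → go left; 53 < 69 → go left; 53 > 52 → go right; 53 < 55 → go left. Place as left child of 55.
Insert 63: 63 < 96 → go left; 63 < 84 → go left; 63 < 69 → go left; 63 > 52 → go right; 63 > 55 → go right; 63 < 67 → go left. Place as left child of 67.
Insert 61: 61 < 96 → go left; 61 < 84 → go left; 61 < 69 → go left; 61 > 52 → go right; 61 > 55 → go right; 61 < 67 → go left; 61 < 63 → go left. Place as left child of 63.
Insert 58: 58 < 96 → go left; 58 < 84 → go left; 58 < 69 → go left; 58 > 52 → go right; 58 > 55 → go right; 58 < 67 → go left; 58 < 63 → go left; 58 < 61 → go left. Place as left child of 61.
Insert 80: 80 < 96 → go left; 80 < 84 → go left; 80 > 69 → go right; 80 < 83 → go left; 80 < 81 → go left; 80 > 76 → go right. Place as right child of 76.
Insert 48: 48 < 96 → go left; 48 < 84 → go left; 48 < 69 → go left; 48 < 52 → go left. Place as left child of 52.
Insert 77: 77 < 96 → go left; 77 < 84 → go left; 77 > 69 → go right; 77 < 83 → go left; 77 < 81 → go left; 77 > 76 → go right; 77 < 80 → go left. Place as left child of 80.
Insert 51: 51 < 96 → go left; 51 < 84 → go left; 51 < 69 → go left; 51 < 52 → go left; 51 > 48 → go right. Place as right child of 48.
Insert 66: 66 < 96 → go left; 66 < 84 → go left; 66 < 69 → go left; 66 > 52 → go right; 66 > 55 → go right; 66 < 67 → go left; 66 > 63 → go right. Place as right child of 63.
Insert 20: 20 < 96 → go left; 20 < 84 → go left; 20 < 69 → go left; 20 < 52 → go left; 20 < 48 → go left. Place as left child of 48.
Insert 26: 26 < 96 → go left; 26 < 84 → go left; 26 < 69 → go left; 26 < 52 → go left; 26 < 48 → go left; 26 > 20 → go right. Place as right child of 20.
Insert 45: 45 < 96 → go left; 45 < 84 → go left; 45 < 69 → go left; 45 < 52 → go left; 45 < 48 → go left; 45 > 20 → go right; 45 > 26 → go right. Place as right child of 26.

45 51 53 58 66 71 77 89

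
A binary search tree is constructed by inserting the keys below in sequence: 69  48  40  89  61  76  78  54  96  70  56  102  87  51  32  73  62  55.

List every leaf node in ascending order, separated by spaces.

Resulting structure (node: left, right):
  69: L=48, R=89
  48: L=40, R=61
  40: L=32, R=–
  89: L=76, R=96
  61: L=54, R=62
  76: L=70, R=78
  78: L=–, R=87
  54: L=51, R=56
  96: L=–, R=102
  70: L=–, R=73
  56: L=55, R=–
  102: L=–, R=–
  87: L=–, R=–
  51: L=–, R=–
  32: L=–, R=–
  73: L=–, R=–
  62: L=–, R=–
  55: L=–, R=–

32 51 55 62 73 87 102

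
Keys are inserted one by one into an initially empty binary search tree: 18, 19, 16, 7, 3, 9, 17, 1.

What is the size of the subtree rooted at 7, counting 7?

Insert 18: tree is empty, so 18 becomes the root.
Insert 19: 19 > 18 → go right. Place as right child of 18.
Insert 16: 16 < 18 → go left. Place as left child of 18.
Insert 7: 7 < 18 → go left; 7 < 16 → go left. Place as left child of 16.
Insert 3: 3 < 18 → go left; 3 < 16 → go left; 3 < 7 → go left. Place as left child of 7.
Insert 9: 9 < 18 → go left; 9 < 16 → go left; 9 > 7 → go right. Place as right child of 7.
Insert 17: 17 < 18 → go left; 17 > 16 → go right. Place as right child of 16.
Insert 1: 1 < 18 → go left; 1 < 16 → go left; 1 < 7 → go left; 1 < 3 → go left. Place as left child of 3.

Subtree rooted at 7 contains: 7, 3, 1, 9 — 4 nodes.

4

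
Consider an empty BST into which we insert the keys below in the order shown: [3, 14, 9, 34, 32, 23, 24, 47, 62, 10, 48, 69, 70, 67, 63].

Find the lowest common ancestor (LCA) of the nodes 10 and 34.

14

3: root
14: right child of 3 (depth 1)
9: left child of 14 (depth 2)
34: right child of 14 (depth 2)
32: left child of 34 (depth 3)
23: left child of 32 (depth 4)
24: right child of 23 (depth 5)
47: right child of 34 (depth 3)
62: right child of 47 (depth 4)
10: right child of 9 (depth 3)
48: left child of 62 (depth 5)
69: right child of 62 (depth 5)
70: right child of 69 (depth 6)
67: left child of 69 (depth 6)
63: left child of 67 (depth 7)

Path to 10: 3 → 14 → 9 → 10
Path to 34: 3 → 14 → 34
The paths share a prefix ending at 14, then split left and right.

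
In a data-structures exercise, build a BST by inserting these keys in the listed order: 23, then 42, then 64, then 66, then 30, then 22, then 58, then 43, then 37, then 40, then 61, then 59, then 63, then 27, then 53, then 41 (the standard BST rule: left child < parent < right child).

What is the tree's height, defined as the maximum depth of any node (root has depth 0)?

23: root
42: right child of 23 (depth 1)
64: right child of 42 (depth 2)
66: right child of 64 (depth 3)
30: left child of 42 (depth 2)
22: left child of 23 (depth 1)
58: left child of 64 (depth 3)
43: left child of 58 (depth 4)
37: right child of 30 (depth 3)
40: right child of 37 (depth 4)
61: right child of 58 (depth 4)
59: left child of 61 (depth 5)
63: right child of 61 (depth 5)
27: left child of 30 (depth 3)
53: right child of 43 (depth 5)
41: right child of 40 (depth 5)

The deepest node is 59 at depth 5.

5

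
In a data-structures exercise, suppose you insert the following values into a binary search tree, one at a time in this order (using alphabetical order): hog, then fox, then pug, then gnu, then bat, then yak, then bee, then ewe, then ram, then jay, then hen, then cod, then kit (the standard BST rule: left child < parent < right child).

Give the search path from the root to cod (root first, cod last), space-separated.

hog fox bat bee ewe cod

Insert hog: tree is empty, so hog becomes the root.
Insert fox: fox < hog → go left. Place as left child of hog.
Insert pug: pug > hog → go right. Place as right child of hog.
Insert gnu: gnu < hog → go left; gnu > fox → go right. Place as right child of fox.
Insert bat: bat < hog → go left; bat < fox → go left. Place as left child of fox.
Insert yak: yak > hog → go right; yak > pug → go right. Place as right child of pug.
Insert bee: bee < hog → go left; bee < fox → go left; bee > bat → go right. Place as right child of bat.
Insert ewe: ewe < hog → go left; ewe < fox → go left; ewe > bat → go right; ewe > bee → go right. Place as right child of bee.
Insert ram: ram > hog → go right; ram > pug → go right; ram < yak → go left. Place as left child of yak.
Insert jay: jay > hog → go right; jay < pug → go left. Place as left child of pug.
Insert hen: hen < hog → go left; hen > fox → go right; hen > gnu → go right. Place as right child of gnu.
Insert cod: cod < hog → go left; cod < fox → go left; cod > bat → go right; cod > bee → go right; cod < ewe → go left. Place as left child of ewe.
Insert kit: kit > hog → go right; kit < pug → go left; kit > jay → go right. Place as right child of jay.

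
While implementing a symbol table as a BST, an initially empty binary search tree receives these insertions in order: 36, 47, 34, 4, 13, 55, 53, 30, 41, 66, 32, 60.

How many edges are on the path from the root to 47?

Resulting structure (node: left, right):
  36: L=34, R=47
  47: L=41, R=55
  34: L=4, R=–
  4: L=–, R=13
  13: L=–, R=30
  55: L=53, R=66
  53: L=–, R=–
  30: L=–, R=32
  41: L=–, R=–
  66: L=60, R=–
  32: L=–, R=–
  60: L=–, R=–

Path to 47: 36 → 47, which is 1 edge.

1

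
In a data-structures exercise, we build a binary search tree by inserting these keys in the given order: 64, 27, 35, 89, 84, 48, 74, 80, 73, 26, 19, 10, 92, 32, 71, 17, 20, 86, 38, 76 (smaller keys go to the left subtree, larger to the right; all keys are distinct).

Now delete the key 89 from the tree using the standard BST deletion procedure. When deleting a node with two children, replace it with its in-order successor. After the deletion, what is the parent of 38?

Insert 64: tree is empty, so 64 becomes the root.
Insert 27: 27 < 64 → go left. Place as left child of 64.
Insert 35: 35 < 64 → go left; 35 > 27 → go right. Place as right child of 27.
Insert 89: 89 > 64 → go right. Place as right child of 64.
Insert 84: 84 > 64 → go right; 84 < 89 → go left. Place as left child of 89.
Insert 48: 48 < 64 → go left; 48 > 27 → go right; 48 > 35 → go right. Place as right child of 35.
Insert 74: 74 > 64 → go right; 74 < 89 → go left; 74 < 84 → go left. Place as left child of 84.
Insert 80: 80 > 64 → go right; 80 < 89 → go left; 80 < 84 → go left; 80 > 74 → go right. Place as right child of 74.
Insert 73: 73 > 64 → go right; 73 < 89 → go left; 73 < 84 → go left; 73 < 74 → go left. Place as left child of 74.
Insert 26: 26 < 64 → go left; 26 < 27 → go left. Place as left child of 27.
Insert 19: 19 < 64 → go left; 19 < 27 → go left; 19 < 26 → go left. Place as left child of 26.
Insert 10: 10 < 64 → go left; 10 < 27 → go left; 10 < 26 → go left; 10 < 19 → go left. Place as left child of 19.
Insert 92: 92 > 64 → go right; 92 > 89 → go right. Place as right child of 89.
Insert 32: 32 < 64 → go left; 32 > 27 → go right; 32 < 35 → go left. Place as left child of 35.
Insert 71: 71 > 64 → go right; 71 < 89 → go left; 71 < 84 → go left; 71 < 74 → go left; 71 < 73 → go left. Place as left child of 73.
Insert 17: 17 < 64 → go left; 17 < 27 → go left; 17 < 26 → go left; 17 < 19 → go left; 17 > 10 → go right. Place as right child of 10.
Insert 20: 20 < 64 → go left; 20 < 27 → go left; 20 < 26 → go left; 20 > 19 → go right. Place as right child of 19.
Insert 86: 86 > 64 → go right; 86 < 89 → go left; 86 > 84 → go right. Place as right child of 84.
Insert 38: 38 < 64 → go left; 38 > 27 → go right; 38 > 35 → go right; 38 < 48 → go left. Place as left child of 48.
Insert 76: 76 > 64 → go right; 76 < 89 → go left; 76 < 84 → go left; 76 > 74 → go right; 76 < 80 → go left. Place as left child of 80.

Delete 89 (two children — replace with in-order successor).
After deletion, 38's parent is 48.

48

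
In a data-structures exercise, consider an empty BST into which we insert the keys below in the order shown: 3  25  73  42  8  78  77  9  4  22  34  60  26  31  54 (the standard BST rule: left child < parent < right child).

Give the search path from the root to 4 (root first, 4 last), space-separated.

3 25 8 4

Insert 3: tree is empty, so 3 becomes the root.
Insert 25: 25 > 3 → go right. Place as right child of 3.
Insert 73: 73 > 3 → go right; 73 > 25 → go right. Place as right child of 25.
Insert 42: 42 > 3 → go right; 42 > 25 → go right; 42 < 73 → go left. Place as left child of 73.
Insert 8: 8 > 3 → go right; 8 < 25 → go left. Place as left child of 25.
Insert 78: 78 > 3 → go right; 78 > 25 → go right; 78 > 73 → go right. Place as right child of 73.
Insert 77: 77 > 3 → go right; 77 > 25 → go right; 77 > 73 → go right; 77 < 78 → go left. Place as left child of 78.
Insert 9: 9 > 3 → go right; 9 < 25 → go left; 9 > 8 → go right. Place as right child of 8.
Insert 4: 4 > 3 → go right; 4 < 25 → go left; 4 < 8 → go left. Place as left child of 8.
Insert 22: 22 > 3 → go right; 22 < 25 → go left; 22 > 8 → go right; 22 > 9 → go right. Place as right child of 9.
Insert 34: 34 > 3 → go right; 34 > 25 → go right; 34 < 73 → go left; 34 < 42 → go left. Place as left child of 42.
Insert 60: 60 > 3 → go right; 60 > 25 → go right; 60 < 73 → go left; 60 > 42 → go right. Place as right child of 42.
Insert 26: 26 > 3 → go right; 26 > 25 → go right; 26 < 73 → go left; 26 < 42 → go left; 26 < 34 → go left. Place as left child of 34.
Insert 31: 31 > 3 → go right; 31 > 25 → go right; 31 < 73 → go left; 31 < 42 → go left; 31 < 34 → go left; 31 > 26 → go right. Place as right child of 26.
Insert 54: 54 > 3 → go right; 54 > 25 → go right; 54 < 73 → go left; 54 > 42 → go right; 54 < 60 → go left. Place as left child of 60.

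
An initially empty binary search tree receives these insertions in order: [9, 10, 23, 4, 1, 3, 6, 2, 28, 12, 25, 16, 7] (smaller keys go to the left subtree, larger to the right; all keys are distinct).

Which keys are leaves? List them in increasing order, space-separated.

Insert 9: tree is empty, so 9 becomes the root.
Insert 10: 10 > 9 → go right. Place as right child of 9.
Insert 23: 23 > 9 → go right; 23 > 10 → go right. Place as right child of 10.
Insert 4: 4 < 9 → go left. Place as left child of 9.
Insert 1: 1 < 9 → go left; 1 < 4 → go left. Place as left child of 4.
Insert 3: 3 < 9 → go left; 3 < 4 → go left; 3 > 1 → go right. Place as right child of 1.
Insert 6: 6 < 9 → go left; 6 > 4 → go right. Place as right child of 4.
Insert 2: 2 < 9 → go left; 2 < 4 → go left; 2 > 1 → go right; 2 < 3 → go left. Place as left child of 3.
Insert 28: 28 > 9 → go right; 28 > 10 → go right; 28 > 23 → go right. Place as right child of 23.
Insert 12: 12 > 9 → go right; 12 > 10 → go right; 12 < 23 → go left. Place as left child of 23.
Insert 25: 25 > 9 → go right; 25 > 10 → go right; 25 > 23 → go right; 25 < 28 → go left. Place as left child of 28.
Insert 16: 16 > 9 → go right; 16 > 10 → go right; 16 < 23 → go left; 16 > 12 → go right. Place as right child of 12.
Insert 7: 7 < 9 → go left; 7 > 4 → go right; 7 > 6 → go right. Place as right child of 6.

2 7 16 25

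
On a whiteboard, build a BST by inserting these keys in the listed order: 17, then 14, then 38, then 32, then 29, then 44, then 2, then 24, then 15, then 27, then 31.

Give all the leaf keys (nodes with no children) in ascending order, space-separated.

2 15 27 31 44

17: root
14: left child of 17 (depth 1)
38: right child of 17 (depth 1)
32: left child of 38 (depth 2)
29: left child of 32 (depth 3)
44: right child of 38 (depth 2)
2: left child of 14 (depth 2)
24: left child of 29 (depth 4)
15: right child of 14 (depth 2)
27: right child of 24 (depth 5)
31: right child of 29 (depth 4)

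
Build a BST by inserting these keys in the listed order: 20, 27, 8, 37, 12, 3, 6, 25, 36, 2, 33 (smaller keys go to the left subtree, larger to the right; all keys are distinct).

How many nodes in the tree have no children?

5

Insert 20: tree is empty, so 20 becomes the root.
Insert 27: 27 > 20 → go right. Place as right child of 20.
Insert 8: 8 < 20 → go left. Place as left child of 20.
Insert 37: 37 > 20 → go right; 37 > 27 → go right. Place as right child of 27.
Insert 12: 12 < 20 → go left; 12 > 8 → go right. Place as right child of 8.
Insert 3: 3 < 20 → go left; 3 < 8 → go left. Place as left child of 8.
Insert 6: 6 < 20 → go left; 6 < 8 → go left; 6 > 3 → go right. Place as right child of 3.
Insert 25: 25 > 20 → go right; 25 < 27 → go left. Place as left child of 27.
Insert 36: 36 > 20 → go right; 36 > 27 → go right; 36 < 37 → go left. Place as left child of 37.
Insert 2: 2 < 20 → go left; 2 < 8 → go left; 2 < 3 → go left. Place as left child of 3.
Insert 33: 33 > 20 → go right; 33 > 27 → go right; 33 < 37 → go left; 33 < 36 → go left. Place as left child of 36.

Leaves: 2, 6, 12, 25, 33 — 5 in total.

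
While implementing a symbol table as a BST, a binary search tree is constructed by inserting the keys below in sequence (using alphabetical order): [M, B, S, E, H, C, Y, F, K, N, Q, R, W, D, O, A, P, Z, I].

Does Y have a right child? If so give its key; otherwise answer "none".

M: root
B: left child of M (depth 1)
S: right child of M (depth 1)
E: right child of B (depth 2)
H: right child of E (depth 3)
C: left child of E (depth 3)
Y: right child of S (depth 2)
F: left child of H (depth 4)
K: right child of H (depth 4)
N: left child of S (depth 2)
Q: right child of N (depth 3)
R: right child of Q (depth 4)
W: left child of Y (depth 3)
D: right child of C (depth 4)
O: left child of Q (depth 4)
A: left child of B (depth 2)
P: right child of O (depth 5)
Z: right child of Y (depth 3)
I: left child of K (depth 5)

Z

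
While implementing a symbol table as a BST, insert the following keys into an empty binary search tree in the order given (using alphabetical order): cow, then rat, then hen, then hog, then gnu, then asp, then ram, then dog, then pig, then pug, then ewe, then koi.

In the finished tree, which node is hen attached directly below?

rat

Insert cow: tree is empty, so cow becomes the root.
Insert rat: rat > cow → go right. Place as right child of cow.
Insert hen: hen > cow → go right; hen < rat → go left. Place as left child of rat.
Insert hog: hog > cow → go right; hog < rat → go left; hog > hen → go right. Place as right child of hen.
Insert gnu: gnu > cow → go right; gnu < rat → go left; gnu < hen → go left. Place as left child of hen.
Insert asp: asp < cow → go left. Place as left child of cow.
Insert ram: ram > cow → go right; ram < rat → go left; ram > hen → go right; ram > hog → go right. Place as right child of hog.
Insert dog: dog > cow → go right; dog < rat → go left; dog < hen → go left; dog < gnu → go left. Place as left child of gnu.
Insert pig: pig > cow → go right; pig < rat → go left; pig > hen → go right; pig > hog → go right; pig < ram → go left. Place as left child of ram.
Insert pug: pug > cow → go right; pug < rat → go left; pug > hen → go right; pug > hog → go right; pug < ram → go left; pug > pig → go right. Place as right child of pig.
Insert ewe: ewe > cow → go right; ewe < rat → go left; ewe < hen → go left; ewe < gnu → go left; ewe > dog → go right. Place as right child of dog.
Insert koi: koi > cow → go right; koi < rat → go left; koi > hen → go right; koi > hog → go right; koi < ram → go left; koi < pig → go left. Place as left child of pig.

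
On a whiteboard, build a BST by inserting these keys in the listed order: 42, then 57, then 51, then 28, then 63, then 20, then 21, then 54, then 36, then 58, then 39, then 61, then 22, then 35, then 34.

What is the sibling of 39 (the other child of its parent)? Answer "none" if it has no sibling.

35

42: root
57: right child of 42 (depth 1)
51: left child of 57 (depth 2)
28: left child of 42 (depth 1)
63: right child of 57 (depth 2)
20: left child of 28 (depth 2)
21: right child of 20 (depth 3)
54: right child of 51 (depth 3)
36: right child of 28 (depth 2)
58: left child of 63 (depth 3)
39: right child of 36 (depth 3)
61: right child of 58 (depth 4)
22: right child of 21 (depth 4)
35: left child of 36 (depth 3)
34: left child of 35 (depth 4)

39's parent is 36; the other child of 36 is 35.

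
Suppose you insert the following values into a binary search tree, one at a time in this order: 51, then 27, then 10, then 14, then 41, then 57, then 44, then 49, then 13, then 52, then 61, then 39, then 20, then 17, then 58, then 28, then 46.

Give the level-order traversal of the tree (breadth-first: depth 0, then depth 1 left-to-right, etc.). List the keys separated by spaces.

51 27 57 10 41 52 61 14 39 44 58 13 20 28 49 17 46

Insert 51: tree is empty, so 51 becomes the root.
Insert 27: 27 < 51 → go left. Place as left child of 51.
Insert 10: 10 < 51 → go left; 10 < 27 → go left. Place as left child of 27.
Insert 14: 14 < 51 → go left; 14 < 27 → go left; 14 > 10 → go right. Place as right child of 10.
Insert 41: 41 < 51 → go left; 41 > 27 → go right. Place as right child of 27.
Insert 57: 57 > 51 → go right. Place as right child of 51.
Insert 44: 44 < 51 → go left; 44 > 27 → go right; 44 > 41 → go right. Place as right child of 41.
Insert 49: 49 < 51 → go left; 49 > 27 → go right; 49 > 41 → go right; 49 > 44 → go right. Place as right child of 44.
Insert 13: 13 < 51 → go left; 13 < 27 → go left; 13 > 10 → go right; 13 < 14 → go left. Place as left child of 14.
Insert 52: 52 > 51 → go right; 52 < 57 → go left. Place as left child of 57.
Insert 61: 61 > 51 → go right; 61 > 57 → go right. Place as right child of 57.
Insert 39: 39 < 51 → go left; 39 > 27 → go right; 39 < 41 → go left. Place as left child of 41.
Insert 20: 20 < 51 → go left; 20 < 27 → go left; 20 > 10 → go right; 20 > 14 → go right. Place as right child of 14.
Insert 17: 17 < 51 → go left; 17 < 27 → go left; 17 > 10 → go right; 17 > 14 → go right; 17 < 20 → go left. Place as left child of 20.
Insert 58: 58 > 51 → go right; 58 > 57 → go right; 58 < 61 → go left. Place as left child of 61.
Insert 28: 28 < 51 → go left; 28 > 27 → go right; 28 < 41 → go left; 28 < 39 → go left. Place as left child of 39.
Insert 46: 46 < 51 → go left; 46 > 27 → go right; 46 > 41 → go right; 46 > 44 → go right; 46 < 49 → go left. Place as left child of 49.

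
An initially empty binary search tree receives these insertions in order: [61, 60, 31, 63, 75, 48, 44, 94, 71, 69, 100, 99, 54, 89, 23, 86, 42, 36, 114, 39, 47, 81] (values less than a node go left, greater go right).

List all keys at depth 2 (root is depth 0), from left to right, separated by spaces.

61: root
60: left child of 61 (depth 1)
31: left child of 60 (depth 2)
63: right child of 61 (depth 1)
75: right child of 63 (depth 2)
48: right child of 31 (depth 3)
44: left child of 48 (depth 4)
94: right child of 75 (depth 3)
71: left child of 75 (depth 3)
69: left child of 71 (depth 4)
100: right child of 94 (depth 4)
99: left child of 100 (depth 5)
54: right child of 48 (depth 4)
89: left child of 94 (depth 4)
23: left child of 31 (depth 3)
86: left child of 89 (depth 5)
42: left child of 44 (depth 5)
36: left child of 42 (depth 6)
114: right child of 100 (depth 5)
39: right child of 36 (depth 7)
47: right child of 44 (depth 5)
81: left child of 86 (depth 6)

31 75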